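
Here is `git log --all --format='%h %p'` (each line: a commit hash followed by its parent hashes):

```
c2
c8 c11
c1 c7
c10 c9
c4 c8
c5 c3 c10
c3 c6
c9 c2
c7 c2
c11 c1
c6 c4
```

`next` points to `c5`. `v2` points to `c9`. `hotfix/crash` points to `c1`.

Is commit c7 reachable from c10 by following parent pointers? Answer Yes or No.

Ancestors of c10: {c10, c2, c9}.
c7 is not in that set, so it is not an ancestor of c10.

No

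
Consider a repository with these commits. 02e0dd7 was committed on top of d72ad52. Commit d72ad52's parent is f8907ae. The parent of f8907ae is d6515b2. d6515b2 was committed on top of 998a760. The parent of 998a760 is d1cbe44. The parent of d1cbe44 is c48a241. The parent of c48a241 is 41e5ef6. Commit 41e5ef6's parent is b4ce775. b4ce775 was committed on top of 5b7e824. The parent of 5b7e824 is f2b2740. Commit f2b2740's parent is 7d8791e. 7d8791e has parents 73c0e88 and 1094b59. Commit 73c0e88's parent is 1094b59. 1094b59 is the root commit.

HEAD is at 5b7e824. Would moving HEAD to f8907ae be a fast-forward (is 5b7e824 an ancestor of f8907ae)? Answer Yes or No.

A fast-forward from 5b7e824 to f8907ae is possible iff 5b7e824 is an ancestor of f8907ae.
Ancestors of f8907ae: {1094b59, 41e5ef6, 5b7e824, 73c0e88, 7d8791e, 998a760, b4ce775, c48a241, d1cbe44, d6515b2, f2b2740, f8907ae}.
5b7e824 is among them, so fast-forward is possible.

Yes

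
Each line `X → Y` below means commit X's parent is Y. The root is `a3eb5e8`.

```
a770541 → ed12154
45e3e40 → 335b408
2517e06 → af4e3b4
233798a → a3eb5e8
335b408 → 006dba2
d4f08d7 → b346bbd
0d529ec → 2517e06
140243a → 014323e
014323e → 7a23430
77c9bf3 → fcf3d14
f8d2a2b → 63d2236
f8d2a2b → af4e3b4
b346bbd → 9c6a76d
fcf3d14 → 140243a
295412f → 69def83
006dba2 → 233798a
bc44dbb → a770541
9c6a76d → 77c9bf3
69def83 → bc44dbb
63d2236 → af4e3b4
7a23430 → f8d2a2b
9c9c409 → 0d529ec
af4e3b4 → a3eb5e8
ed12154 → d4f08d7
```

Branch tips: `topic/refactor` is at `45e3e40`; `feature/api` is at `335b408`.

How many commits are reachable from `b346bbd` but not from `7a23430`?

6

Reachable from b346bbd: {014323e, 140243a, 63d2236, 77c9bf3, 7a23430, 9c6a76d, a3eb5e8, af4e3b4, b346bbd, f8d2a2b, fcf3d14}.
Reachable from 7a23430: {63d2236, 7a23430, a3eb5e8, af4e3b4, f8d2a2b}.
In b346bbd's history but not 7a23430's: {014323e, 140243a, 77c9bf3, 9c6a76d, b346bbd, fcf3d14} — 6 commits.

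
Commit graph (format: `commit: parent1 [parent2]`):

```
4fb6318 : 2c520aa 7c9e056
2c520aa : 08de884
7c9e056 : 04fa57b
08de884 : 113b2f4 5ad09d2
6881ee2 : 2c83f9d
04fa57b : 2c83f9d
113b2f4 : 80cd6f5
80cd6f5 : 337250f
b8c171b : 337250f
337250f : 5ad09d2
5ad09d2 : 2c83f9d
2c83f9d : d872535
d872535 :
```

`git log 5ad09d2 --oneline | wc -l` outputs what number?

3

Walking parent pointers from 5ad09d2: reachable set = {2c83f9d, 5ad09d2, d872535}.
That is 3 commits.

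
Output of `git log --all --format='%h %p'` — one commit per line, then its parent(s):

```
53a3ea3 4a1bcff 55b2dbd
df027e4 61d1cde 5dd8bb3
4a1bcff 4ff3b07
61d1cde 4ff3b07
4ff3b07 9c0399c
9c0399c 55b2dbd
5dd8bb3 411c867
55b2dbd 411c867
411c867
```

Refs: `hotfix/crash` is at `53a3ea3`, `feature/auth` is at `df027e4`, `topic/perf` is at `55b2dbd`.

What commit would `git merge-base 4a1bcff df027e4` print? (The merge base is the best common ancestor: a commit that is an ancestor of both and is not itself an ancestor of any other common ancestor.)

4ff3b07

Ancestors of 4a1bcff: {411c867, 4a1bcff, 4ff3b07, 55b2dbd, 9c0399c}.
Ancestors of df027e4: {411c867, 4ff3b07, 55b2dbd, 5dd8bb3, 61d1cde, 9c0399c, df027e4}.
Common ancestors: {411c867, 4ff3b07, 55b2dbd, 9c0399c}.
Among these, 4ff3b07 is not an ancestor of any other common ancestor — it is the merge base.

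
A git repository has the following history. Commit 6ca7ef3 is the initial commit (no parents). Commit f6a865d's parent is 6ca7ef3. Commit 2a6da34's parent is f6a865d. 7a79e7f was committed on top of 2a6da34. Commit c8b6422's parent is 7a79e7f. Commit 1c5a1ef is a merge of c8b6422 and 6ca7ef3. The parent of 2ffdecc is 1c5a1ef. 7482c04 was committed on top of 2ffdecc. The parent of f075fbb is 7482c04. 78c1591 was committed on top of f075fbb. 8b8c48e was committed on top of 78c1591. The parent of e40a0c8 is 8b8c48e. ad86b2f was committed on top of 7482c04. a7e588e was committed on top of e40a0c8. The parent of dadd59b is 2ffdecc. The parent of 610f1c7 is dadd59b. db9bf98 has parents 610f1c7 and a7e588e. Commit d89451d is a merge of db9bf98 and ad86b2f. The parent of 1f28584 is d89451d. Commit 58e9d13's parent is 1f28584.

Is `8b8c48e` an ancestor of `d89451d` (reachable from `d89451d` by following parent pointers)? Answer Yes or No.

Ancestors of d89451d (commits reachable by following parents): {1c5a1ef, 2a6da34, 2ffdecc, 610f1c7, 6ca7ef3, 7482c04, 78c1591, 7a79e7f, 8b8c48e, a7e588e, ad86b2f, c8b6422, d89451d, dadd59b, db9bf98, e40a0c8, f075fbb, f6a865d}.
8b8c48e is in that set, so it is an ancestor of d89451d.

Yes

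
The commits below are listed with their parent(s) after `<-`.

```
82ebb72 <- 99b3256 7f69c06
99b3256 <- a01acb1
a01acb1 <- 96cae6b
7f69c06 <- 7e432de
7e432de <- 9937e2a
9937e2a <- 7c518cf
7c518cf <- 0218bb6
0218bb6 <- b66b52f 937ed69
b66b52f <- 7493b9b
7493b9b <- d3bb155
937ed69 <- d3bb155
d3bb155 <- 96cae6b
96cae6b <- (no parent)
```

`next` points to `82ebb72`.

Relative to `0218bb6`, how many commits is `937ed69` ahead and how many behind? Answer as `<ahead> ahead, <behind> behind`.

0 ahead, 3 behind

Reachable from 937ed69: {937ed69, 96cae6b, d3bb155}.
Reachable from 0218bb6: {0218bb6, 7493b9b, 937ed69, 96cae6b, b66b52f, d3bb155}.
Only in 937ed69's history (ahead): {} — 0.
Only in 0218bb6's history (behind): {0218bb6, 7493b9b, b66b52f} — 3.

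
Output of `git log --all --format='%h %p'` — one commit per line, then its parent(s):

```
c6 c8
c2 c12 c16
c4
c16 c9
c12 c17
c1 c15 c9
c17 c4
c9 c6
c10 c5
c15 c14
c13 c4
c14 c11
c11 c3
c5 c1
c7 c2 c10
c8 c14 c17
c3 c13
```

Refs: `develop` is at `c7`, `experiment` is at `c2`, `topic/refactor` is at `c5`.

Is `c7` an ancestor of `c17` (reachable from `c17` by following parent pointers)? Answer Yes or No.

No

Ancestors of c17: {c17, c4}.
c7 is not in that set, so it is not an ancestor of c17.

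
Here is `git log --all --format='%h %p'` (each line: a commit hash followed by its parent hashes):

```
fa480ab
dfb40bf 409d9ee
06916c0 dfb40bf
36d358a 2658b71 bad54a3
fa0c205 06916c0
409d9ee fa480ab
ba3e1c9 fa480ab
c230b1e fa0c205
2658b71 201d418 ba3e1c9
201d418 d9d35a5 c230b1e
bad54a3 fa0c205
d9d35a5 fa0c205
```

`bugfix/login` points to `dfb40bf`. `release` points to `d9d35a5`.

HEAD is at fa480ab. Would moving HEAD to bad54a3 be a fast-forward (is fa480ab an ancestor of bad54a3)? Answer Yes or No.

Yes

A fast-forward from fa480ab to bad54a3 is possible iff fa480ab is an ancestor of bad54a3.
Ancestors of bad54a3: {06916c0, 409d9ee, bad54a3, dfb40bf, fa0c205, fa480ab}.
fa480ab is among them, so fast-forward is possible.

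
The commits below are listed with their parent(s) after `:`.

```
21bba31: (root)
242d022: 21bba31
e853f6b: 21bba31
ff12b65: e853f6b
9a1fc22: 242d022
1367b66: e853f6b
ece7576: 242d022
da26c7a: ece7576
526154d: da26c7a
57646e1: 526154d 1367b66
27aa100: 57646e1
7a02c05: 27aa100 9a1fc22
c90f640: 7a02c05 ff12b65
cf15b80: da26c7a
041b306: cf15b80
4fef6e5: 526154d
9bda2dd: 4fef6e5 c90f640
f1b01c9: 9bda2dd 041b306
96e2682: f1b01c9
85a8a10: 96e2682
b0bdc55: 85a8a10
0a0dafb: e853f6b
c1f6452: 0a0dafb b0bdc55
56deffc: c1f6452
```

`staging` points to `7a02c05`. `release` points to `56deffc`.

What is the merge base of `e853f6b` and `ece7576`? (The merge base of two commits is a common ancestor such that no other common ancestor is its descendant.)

21bba31

Ancestors of e853f6b: {21bba31, e853f6b}.
Ancestors of ece7576: {21bba31, 242d022, ece7576}.
Common ancestors: {21bba31}.
The only common ancestor is 21bba31, so it is the merge base.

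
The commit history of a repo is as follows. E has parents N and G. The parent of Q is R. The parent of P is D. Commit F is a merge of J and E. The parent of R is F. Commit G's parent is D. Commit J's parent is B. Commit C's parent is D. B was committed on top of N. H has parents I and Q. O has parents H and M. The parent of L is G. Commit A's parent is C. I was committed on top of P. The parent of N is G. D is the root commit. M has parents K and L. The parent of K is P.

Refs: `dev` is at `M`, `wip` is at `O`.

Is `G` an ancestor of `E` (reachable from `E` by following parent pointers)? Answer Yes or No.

Yes

Ancestors of E (commits reachable by following parents): {D, E, G, N}.
G is in that set, so it is an ancestor of E.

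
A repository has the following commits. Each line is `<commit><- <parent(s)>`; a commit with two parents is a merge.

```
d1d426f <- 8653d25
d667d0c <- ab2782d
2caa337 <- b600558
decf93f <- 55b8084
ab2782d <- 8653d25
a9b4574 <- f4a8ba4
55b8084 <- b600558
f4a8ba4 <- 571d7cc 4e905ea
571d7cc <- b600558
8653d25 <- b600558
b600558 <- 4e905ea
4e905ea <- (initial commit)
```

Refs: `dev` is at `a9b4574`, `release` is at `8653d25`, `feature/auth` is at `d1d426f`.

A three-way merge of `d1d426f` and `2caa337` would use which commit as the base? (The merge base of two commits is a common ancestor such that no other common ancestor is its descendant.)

b600558

Ancestors of d1d426f: {4e905ea, 8653d25, b600558, d1d426f}.
Ancestors of 2caa337: {2caa337, 4e905ea, b600558}.
Common ancestors: {4e905ea, b600558}.
Among these, b600558 is not an ancestor of any other common ancestor — it is the merge base.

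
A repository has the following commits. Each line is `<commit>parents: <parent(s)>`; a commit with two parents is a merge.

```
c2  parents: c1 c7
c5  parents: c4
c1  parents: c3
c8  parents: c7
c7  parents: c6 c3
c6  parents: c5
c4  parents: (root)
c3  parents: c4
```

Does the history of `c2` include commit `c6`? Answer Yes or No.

Ancestors of c2 (commits reachable by following parents): {c1, c2, c3, c4, c5, c6, c7}.
c6 is in that set, so it is an ancestor of c2.

Yes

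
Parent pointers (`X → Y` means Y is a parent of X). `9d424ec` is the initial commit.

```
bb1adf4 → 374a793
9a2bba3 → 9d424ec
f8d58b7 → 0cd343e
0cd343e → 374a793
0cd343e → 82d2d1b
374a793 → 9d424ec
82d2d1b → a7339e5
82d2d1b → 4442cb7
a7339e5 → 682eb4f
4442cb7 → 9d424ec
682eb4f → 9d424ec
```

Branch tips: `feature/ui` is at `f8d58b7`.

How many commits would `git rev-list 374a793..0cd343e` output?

Reachable from 0cd343e: {0cd343e, 374a793, 4442cb7, 682eb4f, 82d2d1b, 9d424ec, a7339e5}.
Reachable from 374a793: {374a793, 9d424ec}.
In 0cd343e's history but not 374a793's: {0cd343e, 4442cb7, 682eb4f, 82d2d1b, a7339e5} — 5 commits.

5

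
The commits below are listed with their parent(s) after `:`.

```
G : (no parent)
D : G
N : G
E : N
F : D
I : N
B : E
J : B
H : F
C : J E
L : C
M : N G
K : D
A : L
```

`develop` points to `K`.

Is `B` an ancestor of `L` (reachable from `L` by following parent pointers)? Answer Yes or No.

Ancestors of L (commits reachable by following parents): {B, C, E, G, J, L, N}.
B is in that set, so it is an ancestor of L.

Yes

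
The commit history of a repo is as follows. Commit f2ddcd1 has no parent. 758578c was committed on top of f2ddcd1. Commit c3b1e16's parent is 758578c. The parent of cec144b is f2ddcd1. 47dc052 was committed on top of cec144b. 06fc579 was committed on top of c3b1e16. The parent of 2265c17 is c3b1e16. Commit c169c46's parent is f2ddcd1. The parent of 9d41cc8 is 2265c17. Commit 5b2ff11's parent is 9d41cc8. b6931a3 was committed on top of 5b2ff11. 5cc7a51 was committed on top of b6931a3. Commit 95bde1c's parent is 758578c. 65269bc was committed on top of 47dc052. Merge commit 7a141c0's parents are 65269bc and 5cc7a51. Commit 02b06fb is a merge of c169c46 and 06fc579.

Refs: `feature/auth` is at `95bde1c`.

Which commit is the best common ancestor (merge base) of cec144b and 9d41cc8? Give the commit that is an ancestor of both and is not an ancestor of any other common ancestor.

f2ddcd1

Ancestors of cec144b: {cec144b, f2ddcd1}.
Ancestors of 9d41cc8: {2265c17, 758578c, 9d41cc8, c3b1e16, f2ddcd1}.
Common ancestors: {f2ddcd1}.
The only common ancestor is f2ddcd1, so it is the merge base.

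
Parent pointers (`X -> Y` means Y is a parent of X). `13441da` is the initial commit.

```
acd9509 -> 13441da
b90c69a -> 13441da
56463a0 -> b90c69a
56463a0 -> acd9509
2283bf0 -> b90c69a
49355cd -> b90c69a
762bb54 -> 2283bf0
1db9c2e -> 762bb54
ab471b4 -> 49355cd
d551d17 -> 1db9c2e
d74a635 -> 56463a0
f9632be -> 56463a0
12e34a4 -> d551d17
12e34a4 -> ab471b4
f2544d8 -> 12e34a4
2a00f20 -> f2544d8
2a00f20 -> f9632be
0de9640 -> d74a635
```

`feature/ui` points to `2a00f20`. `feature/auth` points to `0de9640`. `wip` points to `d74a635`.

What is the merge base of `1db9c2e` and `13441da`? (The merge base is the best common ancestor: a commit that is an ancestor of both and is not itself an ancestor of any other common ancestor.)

13441da

Ancestors of 1db9c2e: {13441da, 1db9c2e, 2283bf0, 762bb54, b90c69a}.
Ancestors of 13441da: {13441da}.
Common ancestors: {13441da}.
The only common ancestor is 13441da, so it is the merge base.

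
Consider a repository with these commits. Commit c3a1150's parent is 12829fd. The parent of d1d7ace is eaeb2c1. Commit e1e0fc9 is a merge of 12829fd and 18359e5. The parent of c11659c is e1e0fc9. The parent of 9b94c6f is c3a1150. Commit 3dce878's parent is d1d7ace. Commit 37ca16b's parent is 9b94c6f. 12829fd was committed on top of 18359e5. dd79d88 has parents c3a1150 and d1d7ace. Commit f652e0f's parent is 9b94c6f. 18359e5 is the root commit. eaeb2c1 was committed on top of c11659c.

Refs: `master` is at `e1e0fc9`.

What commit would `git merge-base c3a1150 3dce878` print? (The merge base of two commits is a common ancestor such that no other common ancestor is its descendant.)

Ancestors of c3a1150: {12829fd, 18359e5, c3a1150}.
Ancestors of 3dce878: {12829fd, 18359e5, 3dce878, c11659c, d1d7ace, e1e0fc9, eaeb2c1}.
Common ancestors: {12829fd, 18359e5}.
Among these, 12829fd is not an ancestor of any other common ancestor — it is the merge base.

12829fd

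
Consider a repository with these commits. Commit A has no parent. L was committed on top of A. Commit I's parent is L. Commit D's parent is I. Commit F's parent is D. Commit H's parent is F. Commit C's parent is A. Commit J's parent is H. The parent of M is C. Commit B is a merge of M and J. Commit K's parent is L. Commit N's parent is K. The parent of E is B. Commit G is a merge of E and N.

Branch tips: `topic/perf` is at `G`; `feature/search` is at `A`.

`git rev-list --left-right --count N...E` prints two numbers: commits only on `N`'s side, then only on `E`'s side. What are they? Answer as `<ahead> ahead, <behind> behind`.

Reachable from N: {A, K, L, N}.
Reachable from E: {A, B, C, D, E, F, H, I, J, L, M}.
Only in N's history (ahead): {K, N} — 2.
Only in E's history (behind): {B, C, D, E, F, H, I, J, M} — 9.

2 ahead, 9 behind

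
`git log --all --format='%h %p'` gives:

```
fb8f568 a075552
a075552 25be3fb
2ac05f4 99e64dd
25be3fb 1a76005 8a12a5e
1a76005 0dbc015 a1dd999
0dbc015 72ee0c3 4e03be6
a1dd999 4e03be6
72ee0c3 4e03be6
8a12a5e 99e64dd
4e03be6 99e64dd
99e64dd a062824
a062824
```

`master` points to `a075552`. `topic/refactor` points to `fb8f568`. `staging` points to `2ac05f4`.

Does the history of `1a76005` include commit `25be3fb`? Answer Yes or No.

Ancestors of 1a76005: {0dbc015, 1a76005, 4e03be6, 72ee0c3, 99e64dd, a062824, a1dd999}.
25be3fb is not in that set, so it is not an ancestor of 1a76005.

No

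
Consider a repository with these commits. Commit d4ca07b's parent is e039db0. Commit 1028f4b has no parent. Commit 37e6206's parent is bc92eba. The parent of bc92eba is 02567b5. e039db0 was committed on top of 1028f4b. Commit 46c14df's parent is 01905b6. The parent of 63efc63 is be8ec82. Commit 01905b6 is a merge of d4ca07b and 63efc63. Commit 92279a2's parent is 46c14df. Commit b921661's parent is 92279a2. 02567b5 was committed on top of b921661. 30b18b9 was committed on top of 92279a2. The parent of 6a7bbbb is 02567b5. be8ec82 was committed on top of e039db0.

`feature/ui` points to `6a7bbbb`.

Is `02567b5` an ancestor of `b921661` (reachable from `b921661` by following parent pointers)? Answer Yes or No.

No

Ancestors of b921661: {01905b6, 1028f4b, 46c14df, 63efc63, 92279a2, b921661, be8ec82, d4ca07b, e039db0}.
02567b5 is not in that set, so it is not an ancestor of b921661.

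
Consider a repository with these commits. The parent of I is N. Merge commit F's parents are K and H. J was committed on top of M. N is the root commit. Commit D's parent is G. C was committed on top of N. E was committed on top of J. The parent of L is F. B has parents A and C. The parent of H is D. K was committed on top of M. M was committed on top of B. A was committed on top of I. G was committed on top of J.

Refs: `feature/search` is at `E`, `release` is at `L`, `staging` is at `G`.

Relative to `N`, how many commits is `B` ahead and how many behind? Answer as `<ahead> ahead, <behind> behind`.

4 ahead, 0 behind

Reachable from B: {A, B, C, I, N}.
Reachable from N: {N}.
Only in B's history (ahead): {A, B, C, I} — 4.
Only in N's history (behind): {} — 0.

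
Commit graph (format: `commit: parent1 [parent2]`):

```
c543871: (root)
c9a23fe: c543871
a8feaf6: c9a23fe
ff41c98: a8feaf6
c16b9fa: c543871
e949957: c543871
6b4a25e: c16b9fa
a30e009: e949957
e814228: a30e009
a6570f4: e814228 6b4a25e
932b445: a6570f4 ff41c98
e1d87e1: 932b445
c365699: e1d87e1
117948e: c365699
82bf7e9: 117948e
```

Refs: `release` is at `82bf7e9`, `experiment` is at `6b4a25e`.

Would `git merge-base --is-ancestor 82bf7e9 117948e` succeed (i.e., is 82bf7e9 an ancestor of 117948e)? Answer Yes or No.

No

Ancestors of 117948e: {117948e, 6b4a25e, 932b445, a30e009, a6570f4, a8feaf6, c16b9fa, c365699, c543871, c9a23fe, e1d87e1, e814228, e949957, ff41c98}.
82bf7e9 is not in that set, so it is not an ancestor of 117948e.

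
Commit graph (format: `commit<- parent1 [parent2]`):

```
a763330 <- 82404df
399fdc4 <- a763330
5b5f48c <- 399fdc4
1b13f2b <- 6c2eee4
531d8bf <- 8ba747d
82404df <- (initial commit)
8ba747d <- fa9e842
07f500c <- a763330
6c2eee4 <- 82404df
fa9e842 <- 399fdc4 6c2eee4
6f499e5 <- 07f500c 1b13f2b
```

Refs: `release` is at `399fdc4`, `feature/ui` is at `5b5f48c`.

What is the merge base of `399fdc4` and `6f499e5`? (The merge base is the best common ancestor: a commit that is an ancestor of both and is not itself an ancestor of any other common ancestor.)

Ancestors of 399fdc4: {399fdc4, 82404df, a763330}.
Ancestors of 6f499e5: {07f500c, 1b13f2b, 6c2eee4, 6f499e5, 82404df, a763330}.
Common ancestors: {82404df, a763330}.
Among these, a763330 is not an ancestor of any other common ancestor — it is the merge base.

a763330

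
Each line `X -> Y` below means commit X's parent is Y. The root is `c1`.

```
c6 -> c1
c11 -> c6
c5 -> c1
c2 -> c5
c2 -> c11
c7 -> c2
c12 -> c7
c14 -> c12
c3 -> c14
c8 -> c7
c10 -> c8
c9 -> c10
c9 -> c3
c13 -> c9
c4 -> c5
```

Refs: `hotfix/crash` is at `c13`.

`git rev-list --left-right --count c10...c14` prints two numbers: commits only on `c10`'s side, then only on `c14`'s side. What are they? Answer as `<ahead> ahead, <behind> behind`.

Reachable from c10: {c1, c10, c11, c2, c5, c6, c7, c8}.
Reachable from c14: {c1, c11, c12, c14, c2, c5, c6, c7}.
Only in c10's history (ahead): {c10, c8} — 2.
Only in c14's history (behind): {c12, c14} — 2.

2 ahead, 2 behind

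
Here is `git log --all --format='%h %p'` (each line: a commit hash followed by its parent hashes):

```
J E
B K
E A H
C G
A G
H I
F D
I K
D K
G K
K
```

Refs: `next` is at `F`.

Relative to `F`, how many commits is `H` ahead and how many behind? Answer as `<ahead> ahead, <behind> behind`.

2 ahead, 2 behind

Reachable from H: {H, I, K}.
Reachable from F: {D, F, K}.
Only in H's history (ahead): {H, I} — 2.
Only in F's history (behind): {D, F} — 2.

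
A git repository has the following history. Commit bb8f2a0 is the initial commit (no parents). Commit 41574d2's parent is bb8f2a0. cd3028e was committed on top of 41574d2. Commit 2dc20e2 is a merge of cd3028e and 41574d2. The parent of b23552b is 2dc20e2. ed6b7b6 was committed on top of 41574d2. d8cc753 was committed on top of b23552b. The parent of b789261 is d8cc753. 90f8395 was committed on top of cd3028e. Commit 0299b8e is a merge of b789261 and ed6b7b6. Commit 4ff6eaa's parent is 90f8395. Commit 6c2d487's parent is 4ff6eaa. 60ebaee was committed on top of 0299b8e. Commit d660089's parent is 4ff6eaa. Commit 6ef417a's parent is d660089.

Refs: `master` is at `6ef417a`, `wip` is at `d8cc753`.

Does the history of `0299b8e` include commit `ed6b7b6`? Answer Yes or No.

Yes

Ancestors of 0299b8e (commits reachable by following parents): {0299b8e, 2dc20e2, 41574d2, b23552b, b789261, bb8f2a0, cd3028e, d8cc753, ed6b7b6}.
ed6b7b6 is in that set, so it is an ancestor of 0299b8e.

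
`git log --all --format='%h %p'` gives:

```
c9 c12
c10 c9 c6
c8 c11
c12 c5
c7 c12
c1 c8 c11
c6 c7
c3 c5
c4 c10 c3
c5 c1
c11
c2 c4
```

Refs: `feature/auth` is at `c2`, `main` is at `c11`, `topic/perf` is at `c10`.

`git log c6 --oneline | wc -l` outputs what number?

Walking parent pointers from c6: reachable set = {c1, c11, c12, c5, c6, c7, c8}.
That is 7 commits.

7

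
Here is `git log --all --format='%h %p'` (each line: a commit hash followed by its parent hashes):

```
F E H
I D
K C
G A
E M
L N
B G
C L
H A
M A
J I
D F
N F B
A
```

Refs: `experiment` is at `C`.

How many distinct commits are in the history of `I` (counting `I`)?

Walking parent pointers from I: reachable set = {A, D, E, F, H, I, M}.
That is 7 commits.

7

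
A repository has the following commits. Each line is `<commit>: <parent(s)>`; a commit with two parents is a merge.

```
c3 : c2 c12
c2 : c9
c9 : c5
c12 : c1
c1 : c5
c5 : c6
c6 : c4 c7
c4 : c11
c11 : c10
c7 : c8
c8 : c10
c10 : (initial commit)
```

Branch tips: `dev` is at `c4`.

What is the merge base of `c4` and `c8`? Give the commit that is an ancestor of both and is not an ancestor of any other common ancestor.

Ancestors of c4: {c10, c11, c4}.
Ancestors of c8: {c10, c8}.
Common ancestors: {c10}.
The only common ancestor is c10, so it is the merge base.

c10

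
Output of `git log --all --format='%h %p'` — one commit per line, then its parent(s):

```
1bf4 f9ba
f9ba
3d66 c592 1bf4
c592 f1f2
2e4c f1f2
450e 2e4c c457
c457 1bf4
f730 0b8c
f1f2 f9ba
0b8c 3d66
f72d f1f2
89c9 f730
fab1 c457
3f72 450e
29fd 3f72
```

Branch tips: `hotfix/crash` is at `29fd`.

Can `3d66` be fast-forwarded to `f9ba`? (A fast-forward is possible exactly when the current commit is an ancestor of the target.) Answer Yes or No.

No

A fast-forward from 3d66 to f9ba is possible iff 3d66 is an ancestor of f9ba.
Ancestors of f9ba: {f9ba}.
3d66 is not among them, so fast-forward is not possible.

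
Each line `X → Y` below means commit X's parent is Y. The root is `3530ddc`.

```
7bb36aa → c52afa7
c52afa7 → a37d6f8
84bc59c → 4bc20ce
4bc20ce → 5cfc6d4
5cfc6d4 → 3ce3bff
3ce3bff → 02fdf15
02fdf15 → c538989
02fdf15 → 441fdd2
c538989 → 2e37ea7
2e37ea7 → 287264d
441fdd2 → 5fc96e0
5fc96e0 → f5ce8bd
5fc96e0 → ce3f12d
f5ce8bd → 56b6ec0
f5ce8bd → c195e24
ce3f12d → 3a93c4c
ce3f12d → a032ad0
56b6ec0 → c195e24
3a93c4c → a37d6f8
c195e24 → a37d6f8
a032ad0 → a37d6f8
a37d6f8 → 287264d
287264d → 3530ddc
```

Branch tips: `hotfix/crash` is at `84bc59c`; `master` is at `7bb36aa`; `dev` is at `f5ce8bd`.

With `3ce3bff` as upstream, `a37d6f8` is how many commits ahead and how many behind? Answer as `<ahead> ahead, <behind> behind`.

0 ahead, 12 behind

Reachable from a37d6f8: {287264d, 3530ddc, a37d6f8}.
Reachable from 3ce3bff: {02fdf15, 287264d, 2e37ea7, 3530ddc, 3a93c4c, 3ce3bff, 441fdd2, 56b6ec0, 5fc96e0, a032ad0, a37d6f8, c195e24, c538989, ce3f12d, f5ce8bd}.
Only in a37d6f8's history (ahead): {} — 0.
Only in 3ce3bff's history (behind): {02fdf15, 2e37ea7, 3a93c4c, 3ce3bff, 441fdd2, 56b6ec0, 5fc96e0, a032ad0, c195e24, c538989, ce3f12d, f5ce8bd} — 12.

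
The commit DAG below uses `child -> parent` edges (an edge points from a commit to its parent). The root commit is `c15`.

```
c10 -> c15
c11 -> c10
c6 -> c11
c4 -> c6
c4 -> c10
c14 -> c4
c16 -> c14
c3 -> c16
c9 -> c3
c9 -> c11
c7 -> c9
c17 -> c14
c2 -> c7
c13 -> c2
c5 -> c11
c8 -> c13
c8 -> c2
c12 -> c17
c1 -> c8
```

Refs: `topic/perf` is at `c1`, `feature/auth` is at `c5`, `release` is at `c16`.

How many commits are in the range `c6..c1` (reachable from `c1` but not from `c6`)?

Reachable from c1: {c1, c10, c11, c13, c14, c15, c16, c2, c3, c4, c6, c7, c8, c9}.
Reachable from c6: {c10, c11, c15, c6}.
In c1's history but not c6's: {c1, c13, c14, c16, c2, c3, c4, c7, c8, c9} — 10 commits.

10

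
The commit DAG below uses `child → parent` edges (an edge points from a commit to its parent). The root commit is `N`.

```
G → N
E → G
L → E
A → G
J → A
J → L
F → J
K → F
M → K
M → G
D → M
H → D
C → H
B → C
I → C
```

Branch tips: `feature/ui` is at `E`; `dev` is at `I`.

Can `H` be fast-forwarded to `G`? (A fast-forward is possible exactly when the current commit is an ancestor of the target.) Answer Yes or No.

A fast-forward from H to G is possible iff H is an ancestor of G.
Ancestors of G: {G, N}.
H is not among them, so fast-forward is not possible.

No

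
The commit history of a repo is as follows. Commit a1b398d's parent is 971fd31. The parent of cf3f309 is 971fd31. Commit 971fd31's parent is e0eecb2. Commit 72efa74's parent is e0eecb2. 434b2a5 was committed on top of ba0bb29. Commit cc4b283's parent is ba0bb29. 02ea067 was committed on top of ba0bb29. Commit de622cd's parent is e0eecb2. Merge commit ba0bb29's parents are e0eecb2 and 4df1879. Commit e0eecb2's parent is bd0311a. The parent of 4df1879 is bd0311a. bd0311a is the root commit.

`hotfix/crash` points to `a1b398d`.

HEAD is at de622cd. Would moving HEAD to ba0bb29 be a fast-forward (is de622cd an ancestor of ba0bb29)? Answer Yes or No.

No

A fast-forward from de622cd to ba0bb29 is possible iff de622cd is an ancestor of ba0bb29.
Ancestors of ba0bb29: {4df1879, ba0bb29, bd0311a, e0eecb2}.
de622cd is not among them, so fast-forward is not possible.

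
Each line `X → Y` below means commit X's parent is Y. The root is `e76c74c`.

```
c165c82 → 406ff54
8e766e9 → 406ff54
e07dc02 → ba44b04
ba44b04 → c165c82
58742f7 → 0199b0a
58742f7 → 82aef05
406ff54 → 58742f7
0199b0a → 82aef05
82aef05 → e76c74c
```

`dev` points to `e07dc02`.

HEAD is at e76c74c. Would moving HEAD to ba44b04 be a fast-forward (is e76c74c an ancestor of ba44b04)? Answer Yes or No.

A fast-forward from e76c74c to ba44b04 is possible iff e76c74c is an ancestor of ba44b04.
Ancestors of ba44b04: {0199b0a, 406ff54, 58742f7, 82aef05, ba44b04, c165c82, e76c74c}.
e76c74c is among them, so fast-forward is possible.

Yes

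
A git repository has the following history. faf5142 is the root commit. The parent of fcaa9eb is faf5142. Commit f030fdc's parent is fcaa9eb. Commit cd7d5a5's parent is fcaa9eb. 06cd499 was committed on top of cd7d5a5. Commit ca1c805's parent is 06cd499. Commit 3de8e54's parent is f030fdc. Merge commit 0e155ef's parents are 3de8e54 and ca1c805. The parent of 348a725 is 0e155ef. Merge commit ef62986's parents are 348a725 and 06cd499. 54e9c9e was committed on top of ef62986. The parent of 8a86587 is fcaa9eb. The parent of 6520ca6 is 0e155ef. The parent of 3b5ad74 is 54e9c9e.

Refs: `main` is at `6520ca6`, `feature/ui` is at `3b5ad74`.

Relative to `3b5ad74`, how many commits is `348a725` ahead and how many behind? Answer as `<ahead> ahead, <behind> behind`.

Reachable from 348a725: {06cd499, 0e155ef, 348a725, 3de8e54, ca1c805, cd7d5a5, f030fdc, faf5142, fcaa9eb}.
Reachable from 3b5ad74: {06cd499, 0e155ef, 348a725, 3b5ad74, 3de8e54, 54e9c9e, ca1c805, cd7d5a5, ef62986, f030fdc, faf5142, fcaa9eb}.
Only in 348a725's history (ahead): {} — 0.
Only in 3b5ad74's history (behind): {3b5ad74, 54e9c9e, ef62986} — 3.

0 ahead, 3 behind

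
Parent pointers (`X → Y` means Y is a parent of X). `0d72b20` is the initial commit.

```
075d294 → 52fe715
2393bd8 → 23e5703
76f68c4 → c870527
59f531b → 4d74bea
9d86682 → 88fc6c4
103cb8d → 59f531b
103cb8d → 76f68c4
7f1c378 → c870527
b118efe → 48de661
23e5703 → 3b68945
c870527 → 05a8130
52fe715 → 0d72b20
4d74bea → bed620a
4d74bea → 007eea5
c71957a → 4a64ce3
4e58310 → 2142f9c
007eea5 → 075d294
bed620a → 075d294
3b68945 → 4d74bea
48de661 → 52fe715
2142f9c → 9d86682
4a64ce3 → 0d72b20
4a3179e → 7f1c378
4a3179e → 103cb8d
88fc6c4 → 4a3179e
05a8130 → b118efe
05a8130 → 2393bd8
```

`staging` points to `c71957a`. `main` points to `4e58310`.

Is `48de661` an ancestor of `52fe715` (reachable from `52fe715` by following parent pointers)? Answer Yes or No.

No

Ancestors of 52fe715: {0d72b20, 52fe715}.
48de661 is not in that set, so it is not an ancestor of 52fe715.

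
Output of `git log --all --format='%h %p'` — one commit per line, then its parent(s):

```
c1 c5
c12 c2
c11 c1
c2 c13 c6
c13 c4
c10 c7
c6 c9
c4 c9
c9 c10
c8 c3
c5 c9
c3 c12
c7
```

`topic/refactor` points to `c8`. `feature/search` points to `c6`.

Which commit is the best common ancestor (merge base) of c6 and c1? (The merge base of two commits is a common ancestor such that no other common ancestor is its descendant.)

c9

Ancestors of c6: {c10, c6, c7, c9}.
Ancestors of c1: {c1, c10, c5, c7, c9}.
Common ancestors: {c10, c7, c9}.
Among these, c9 is not an ancestor of any other common ancestor — it is the merge base.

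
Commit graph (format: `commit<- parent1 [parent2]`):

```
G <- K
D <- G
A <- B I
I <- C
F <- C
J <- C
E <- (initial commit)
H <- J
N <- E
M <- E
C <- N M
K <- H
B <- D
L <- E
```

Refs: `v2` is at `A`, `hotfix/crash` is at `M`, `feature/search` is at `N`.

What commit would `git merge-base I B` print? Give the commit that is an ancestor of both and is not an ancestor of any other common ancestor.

Ancestors of I: {C, E, I, M, N}.
Ancestors of B: {B, C, D, E, G, H, J, K, M, N}.
Common ancestors: {C, E, M, N}.
Among these, C is not an ancestor of any other common ancestor — it is the merge base.

C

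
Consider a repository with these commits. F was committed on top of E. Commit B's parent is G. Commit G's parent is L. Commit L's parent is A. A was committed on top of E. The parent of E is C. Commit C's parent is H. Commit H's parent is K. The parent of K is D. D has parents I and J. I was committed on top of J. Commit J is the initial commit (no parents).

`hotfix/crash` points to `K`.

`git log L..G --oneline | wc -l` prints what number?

1

Reachable from G: {A, C, D, E, G, H, I, J, K, L}.
Reachable from L: {A, C, D, E, H, I, J, K, L}.
In G's history but not L's: {G} — 1 commit.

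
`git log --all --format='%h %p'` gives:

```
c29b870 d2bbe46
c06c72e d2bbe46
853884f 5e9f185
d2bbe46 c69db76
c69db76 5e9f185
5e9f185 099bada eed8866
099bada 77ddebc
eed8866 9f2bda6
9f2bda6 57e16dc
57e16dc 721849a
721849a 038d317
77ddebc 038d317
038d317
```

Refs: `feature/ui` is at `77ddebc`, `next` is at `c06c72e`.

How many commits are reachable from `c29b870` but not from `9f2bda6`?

7

Reachable from c29b870: {038d317, 099bada, 57e16dc, 5e9f185, 721849a, 77ddebc, 9f2bda6, c29b870, c69db76, d2bbe46, eed8866}.
Reachable from 9f2bda6: {038d317, 57e16dc, 721849a, 9f2bda6}.
In c29b870's history but not 9f2bda6's: {099bada, 5e9f185, 77ddebc, c29b870, c69db76, d2bbe46, eed8866} — 7 commits.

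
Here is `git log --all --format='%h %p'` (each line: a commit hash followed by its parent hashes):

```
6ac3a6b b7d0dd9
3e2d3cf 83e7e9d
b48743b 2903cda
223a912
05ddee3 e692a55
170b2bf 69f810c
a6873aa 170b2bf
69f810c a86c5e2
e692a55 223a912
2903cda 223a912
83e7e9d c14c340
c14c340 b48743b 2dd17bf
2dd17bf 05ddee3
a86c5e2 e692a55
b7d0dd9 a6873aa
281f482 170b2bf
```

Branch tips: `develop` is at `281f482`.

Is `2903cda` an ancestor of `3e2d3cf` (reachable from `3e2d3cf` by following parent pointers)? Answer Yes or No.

Ancestors of 3e2d3cf (commits reachable by following parents): {05ddee3, 223a912, 2903cda, 2dd17bf, 3e2d3cf, 83e7e9d, b48743b, c14c340, e692a55}.
2903cda is in that set, so it is an ancestor of 3e2d3cf.

Yes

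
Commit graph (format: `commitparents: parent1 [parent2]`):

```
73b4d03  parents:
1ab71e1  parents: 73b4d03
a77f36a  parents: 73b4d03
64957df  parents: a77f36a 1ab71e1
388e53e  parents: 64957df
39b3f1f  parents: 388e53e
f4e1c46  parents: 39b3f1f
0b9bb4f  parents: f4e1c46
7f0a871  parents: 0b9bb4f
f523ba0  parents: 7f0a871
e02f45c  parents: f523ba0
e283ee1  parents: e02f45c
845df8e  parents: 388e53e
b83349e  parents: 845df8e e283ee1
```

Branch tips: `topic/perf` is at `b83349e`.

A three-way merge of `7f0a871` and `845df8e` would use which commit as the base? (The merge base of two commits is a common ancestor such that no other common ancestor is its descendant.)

388e53e

Ancestors of 7f0a871: {0b9bb4f, 1ab71e1, 388e53e, 39b3f1f, 64957df, 73b4d03, 7f0a871, a77f36a, f4e1c46}.
Ancestors of 845df8e: {1ab71e1, 388e53e, 64957df, 73b4d03, 845df8e, a77f36a}.
Common ancestors: {1ab71e1, 388e53e, 64957df, 73b4d03, a77f36a}.
Among these, 388e53e is not an ancestor of any other common ancestor — it is the merge base.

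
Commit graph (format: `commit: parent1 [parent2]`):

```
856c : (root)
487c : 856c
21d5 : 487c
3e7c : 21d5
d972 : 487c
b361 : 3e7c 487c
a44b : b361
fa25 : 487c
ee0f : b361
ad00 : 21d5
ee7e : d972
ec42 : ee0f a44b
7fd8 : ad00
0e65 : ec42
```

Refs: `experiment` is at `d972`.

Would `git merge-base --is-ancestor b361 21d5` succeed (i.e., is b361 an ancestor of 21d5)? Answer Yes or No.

Ancestors of 21d5: {21d5, 487c, 856c}.
b361 is not in that set, so it is not an ancestor of 21d5.

No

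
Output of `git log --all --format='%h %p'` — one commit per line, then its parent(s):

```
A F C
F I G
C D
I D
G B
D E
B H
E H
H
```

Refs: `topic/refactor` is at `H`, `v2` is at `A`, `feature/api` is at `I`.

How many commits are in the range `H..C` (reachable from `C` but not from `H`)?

3

Reachable from C: {C, D, E, H}.
Reachable from H: {H}.
In C's history but not H's: {C, D, E} — 3 commits.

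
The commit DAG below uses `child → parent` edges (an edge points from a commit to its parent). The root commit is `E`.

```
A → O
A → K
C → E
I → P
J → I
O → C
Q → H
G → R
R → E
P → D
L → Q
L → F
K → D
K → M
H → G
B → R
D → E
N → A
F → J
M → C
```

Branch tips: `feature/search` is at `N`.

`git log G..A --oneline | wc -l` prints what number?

6

Reachable from A: {A, C, D, E, K, M, O}.
Reachable from G: {E, G, R}.
In A's history but not G's: {A, C, D, K, M, O} — 6 commits.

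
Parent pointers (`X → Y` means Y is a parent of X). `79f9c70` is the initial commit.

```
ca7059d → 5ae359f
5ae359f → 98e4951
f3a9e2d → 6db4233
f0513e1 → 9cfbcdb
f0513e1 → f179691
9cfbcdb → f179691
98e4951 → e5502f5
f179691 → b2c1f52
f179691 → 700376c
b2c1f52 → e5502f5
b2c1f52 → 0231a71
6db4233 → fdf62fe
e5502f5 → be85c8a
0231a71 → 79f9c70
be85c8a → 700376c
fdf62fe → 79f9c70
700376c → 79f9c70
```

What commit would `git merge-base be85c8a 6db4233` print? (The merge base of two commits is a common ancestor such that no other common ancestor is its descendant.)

79f9c70

Ancestors of be85c8a: {700376c, 79f9c70, be85c8a}.
Ancestors of 6db4233: {6db4233, 79f9c70, fdf62fe}.
Common ancestors: {79f9c70}.
The only common ancestor is 79f9c70, so it is the merge base.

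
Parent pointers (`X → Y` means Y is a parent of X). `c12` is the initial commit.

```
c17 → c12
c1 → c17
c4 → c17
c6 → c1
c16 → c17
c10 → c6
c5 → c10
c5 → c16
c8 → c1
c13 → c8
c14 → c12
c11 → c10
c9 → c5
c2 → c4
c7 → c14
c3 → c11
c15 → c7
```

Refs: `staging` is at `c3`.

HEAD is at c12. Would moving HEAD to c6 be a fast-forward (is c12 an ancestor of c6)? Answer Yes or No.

A fast-forward from c12 to c6 is possible iff c12 is an ancestor of c6.
Ancestors of c6: {c1, c12, c17, c6}.
c12 is among them, so fast-forward is possible.

Yes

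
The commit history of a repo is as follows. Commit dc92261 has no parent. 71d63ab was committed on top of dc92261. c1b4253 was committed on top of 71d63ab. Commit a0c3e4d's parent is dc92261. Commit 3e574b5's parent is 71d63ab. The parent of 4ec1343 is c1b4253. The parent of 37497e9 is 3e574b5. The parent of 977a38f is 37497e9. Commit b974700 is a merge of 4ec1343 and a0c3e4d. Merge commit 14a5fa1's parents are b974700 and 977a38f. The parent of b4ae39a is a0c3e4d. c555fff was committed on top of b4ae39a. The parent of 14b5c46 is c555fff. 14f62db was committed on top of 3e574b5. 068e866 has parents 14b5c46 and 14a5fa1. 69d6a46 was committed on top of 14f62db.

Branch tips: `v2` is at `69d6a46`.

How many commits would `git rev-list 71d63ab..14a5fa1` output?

8

Reachable from 14a5fa1: {14a5fa1, 37497e9, 3e574b5, 4ec1343, 71d63ab, 977a38f, a0c3e4d, b974700, c1b4253, dc92261}.
Reachable from 71d63ab: {71d63ab, dc92261}.
In 14a5fa1's history but not 71d63ab's: {14a5fa1, 37497e9, 3e574b5, 4ec1343, 977a38f, a0c3e4d, b974700, c1b4253} — 8 commits.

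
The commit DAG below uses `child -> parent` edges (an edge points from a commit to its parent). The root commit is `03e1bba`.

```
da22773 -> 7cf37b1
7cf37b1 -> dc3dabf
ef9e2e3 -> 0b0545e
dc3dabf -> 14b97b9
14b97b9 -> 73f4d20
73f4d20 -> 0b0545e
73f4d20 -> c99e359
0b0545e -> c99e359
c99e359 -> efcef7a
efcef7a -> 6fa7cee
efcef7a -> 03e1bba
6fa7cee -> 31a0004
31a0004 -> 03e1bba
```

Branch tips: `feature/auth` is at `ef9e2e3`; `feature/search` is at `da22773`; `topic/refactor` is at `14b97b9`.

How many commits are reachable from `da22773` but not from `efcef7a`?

Reachable from da22773: {03e1bba, 0b0545e, 14b97b9, 31a0004, 6fa7cee, 73f4d20, 7cf37b1, c99e359, da22773, dc3dabf, efcef7a}.
Reachable from efcef7a: {03e1bba, 31a0004, 6fa7cee, efcef7a}.
In da22773's history but not efcef7a's: {0b0545e, 14b97b9, 73f4d20, 7cf37b1, c99e359, da22773, dc3dabf} — 7 commits.

7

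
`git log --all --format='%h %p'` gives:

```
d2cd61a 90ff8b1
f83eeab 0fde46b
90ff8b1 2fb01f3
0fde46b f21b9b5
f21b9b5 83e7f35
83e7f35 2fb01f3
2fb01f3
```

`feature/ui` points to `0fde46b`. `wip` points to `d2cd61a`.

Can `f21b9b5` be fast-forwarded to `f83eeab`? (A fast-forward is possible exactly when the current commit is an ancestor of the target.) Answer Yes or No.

A fast-forward from f21b9b5 to f83eeab is possible iff f21b9b5 is an ancestor of f83eeab.
Ancestors of f83eeab: {0fde46b, 2fb01f3, 83e7f35, f21b9b5, f83eeab}.
f21b9b5 is among them, so fast-forward is possible.

Yes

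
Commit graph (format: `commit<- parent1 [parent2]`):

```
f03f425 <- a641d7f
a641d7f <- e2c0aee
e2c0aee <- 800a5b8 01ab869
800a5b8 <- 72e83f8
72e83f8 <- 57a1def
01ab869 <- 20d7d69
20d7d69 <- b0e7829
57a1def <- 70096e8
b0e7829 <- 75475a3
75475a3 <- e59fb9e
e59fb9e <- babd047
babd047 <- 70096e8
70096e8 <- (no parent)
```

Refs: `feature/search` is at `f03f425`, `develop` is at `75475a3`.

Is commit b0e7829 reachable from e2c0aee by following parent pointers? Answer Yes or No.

Ancestors of e2c0aee (commits reachable by following parents): {01ab869, 20d7d69, 57a1def, 70096e8, 72e83f8, 75475a3, 800a5b8, b0e7829, babd047, e2c0aee, e59fb9e}.
b0e7829 is in that set, so it is an ancestor of e2c0aee.

Yes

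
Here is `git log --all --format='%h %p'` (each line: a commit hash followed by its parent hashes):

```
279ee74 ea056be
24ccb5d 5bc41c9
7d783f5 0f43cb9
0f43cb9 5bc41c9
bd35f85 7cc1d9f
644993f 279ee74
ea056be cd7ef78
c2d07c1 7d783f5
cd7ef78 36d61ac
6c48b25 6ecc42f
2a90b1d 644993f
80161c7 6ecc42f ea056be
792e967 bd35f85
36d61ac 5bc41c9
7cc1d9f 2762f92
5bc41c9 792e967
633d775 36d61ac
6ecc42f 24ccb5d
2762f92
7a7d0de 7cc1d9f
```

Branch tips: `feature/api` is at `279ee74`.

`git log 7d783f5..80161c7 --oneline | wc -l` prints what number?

Reachable from 80161c7: {24ccb5d, 2762f92, 36d61ac, 5bc41c9, 6ecc42f, 792e967, 7cc1d9f, 80161c7, bd35f85, cd7ef78, ea056be}.
Reachable from 7d783f5: {0f43cb9, 2762f92, 5bc41c9, 792e967, 7cc1d9f, 7d783f5, bd35f85}.
In 80161c7's history but not 7d783f5's: {24ccb5d, 36d61ac, 6ecc42f, 80161c7, cd7ef78, ea056be} — 6 commits.

6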